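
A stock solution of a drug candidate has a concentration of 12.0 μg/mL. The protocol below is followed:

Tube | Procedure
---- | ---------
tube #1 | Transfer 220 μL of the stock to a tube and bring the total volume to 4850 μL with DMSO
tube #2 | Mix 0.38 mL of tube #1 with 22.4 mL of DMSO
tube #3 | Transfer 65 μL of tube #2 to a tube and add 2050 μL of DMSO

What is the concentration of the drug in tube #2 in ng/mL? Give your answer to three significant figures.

Step 1: 220 μL brought to 4850 μL → factor 4850/220 = 22.045
Step 2: 0.38 mL + 22.4 mL = 22.78 mL total → factor 22.78/0.38 = 59.947
Dilution factor through tube #2 = 22.045 × 59.947 = 1321.6
[tube #2] = 12.0 μg/mL / 1321.6 = 0.009080 μg/mL = 9.08 ng/mL

9.08 ng/mL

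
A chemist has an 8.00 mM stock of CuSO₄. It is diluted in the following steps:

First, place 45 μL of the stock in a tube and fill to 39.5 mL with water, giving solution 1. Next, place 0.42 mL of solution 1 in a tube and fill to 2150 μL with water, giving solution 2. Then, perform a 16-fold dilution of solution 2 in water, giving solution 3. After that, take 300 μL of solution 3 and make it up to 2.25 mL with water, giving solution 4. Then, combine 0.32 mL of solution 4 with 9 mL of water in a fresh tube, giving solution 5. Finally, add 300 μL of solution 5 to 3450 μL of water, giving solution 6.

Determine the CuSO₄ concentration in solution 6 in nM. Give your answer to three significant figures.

Step 1: 45 μL brought to 39.5 mL → factor 39500/45 = 877.78
Step 2: 0.42 mL brought to 2150 μL → factor 2.15/0.42 = 5.119
Step 3: 16-fold → factor 16
Step 4: 300 μL brought to 2.25 mL → factor 2250/300 = 7.5
Step 5: 0.32 mL + 9 mL = 9.32 mL total → factor 9.32/0.32 = 29.125
Step 6: 300 μL + 3450 μL = 3750 μL total → factor 3750/300 = 12.5
Overall dilution factor = 877.78 × 5.119 × 16 × 7.5 × 29.125 × 12.5 = 1.963 × 10^8
Final = 8.00 mM / 1.963 × 10^8 = 4.075 × 10^-8 mM = 0.0408 nM

0.0408 nM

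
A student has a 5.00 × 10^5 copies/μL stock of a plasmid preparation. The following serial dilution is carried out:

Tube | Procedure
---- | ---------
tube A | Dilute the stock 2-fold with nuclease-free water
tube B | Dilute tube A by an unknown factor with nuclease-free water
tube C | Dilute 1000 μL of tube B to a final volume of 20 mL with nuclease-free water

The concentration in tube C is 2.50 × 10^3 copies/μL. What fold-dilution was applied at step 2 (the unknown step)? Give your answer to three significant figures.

Step 1: 2-fold → factor 2
Step 2: unknown factor x
Step 3: 1000 μL brought to 20 mL → factor 20000/1000 = 20
Product of known-step factors = 40
Overall factor = 5.00 × 10^5 copies/μL / (2.50 × 10^3 copies/μL) = 200
x = 200 / 40 = 5.00

5.00-fold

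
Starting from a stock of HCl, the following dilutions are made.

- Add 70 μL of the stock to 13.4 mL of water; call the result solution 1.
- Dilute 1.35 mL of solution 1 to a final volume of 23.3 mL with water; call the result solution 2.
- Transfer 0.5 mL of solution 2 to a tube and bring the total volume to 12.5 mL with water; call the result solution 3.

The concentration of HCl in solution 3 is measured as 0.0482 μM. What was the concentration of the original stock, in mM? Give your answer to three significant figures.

4.00 mM

Step 1: 70 μL + 13.4 mL = 13470 μL total → factor 13470/70 = 192.43
Step 2: 1.35 mL brought to 23.3 mL → factor 23.3/1.35 = 17.259
Step 3: 0.5 mL brought to 12.5 mL → factor 12.5/0.5 = 25
Overall dilution factor = 192.43 × 17.259 × 25 = 83029
Stock = 0.0482 μM × 83029 = 4002 μM = 4.00 mM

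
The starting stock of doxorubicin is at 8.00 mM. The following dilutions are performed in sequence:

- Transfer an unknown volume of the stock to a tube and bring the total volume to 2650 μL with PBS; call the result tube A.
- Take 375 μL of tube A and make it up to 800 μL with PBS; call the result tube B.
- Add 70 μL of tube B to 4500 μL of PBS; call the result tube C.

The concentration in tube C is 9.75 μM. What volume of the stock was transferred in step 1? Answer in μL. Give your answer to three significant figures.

Step 1: v brought to 2650 μL → factor = 2650 μL/v
Step 2: 375 μL brought to 800 μL → factor 800/375 = 2.1333
Step 3: 70 μL + 4500 μL = 4570 μL total → factor 4570/70 = 65.286
Product of known-step factors = 139.28
Overall factor = 8.00 mM / (9.75 μM) = 820.51
Step-1 factor = 820.51 / 139.28 = 5.8913
v = 2650 μL / 5.8913 = 450 μL

450 μL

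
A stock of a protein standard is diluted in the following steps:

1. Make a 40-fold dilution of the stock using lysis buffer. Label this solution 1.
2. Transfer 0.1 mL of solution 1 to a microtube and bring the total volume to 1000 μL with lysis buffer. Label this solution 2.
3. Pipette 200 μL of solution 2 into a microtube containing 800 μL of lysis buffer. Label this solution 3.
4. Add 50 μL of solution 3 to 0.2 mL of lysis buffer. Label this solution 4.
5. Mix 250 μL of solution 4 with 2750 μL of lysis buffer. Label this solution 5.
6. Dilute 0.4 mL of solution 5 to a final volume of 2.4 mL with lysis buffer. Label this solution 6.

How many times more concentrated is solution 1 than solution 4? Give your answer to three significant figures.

250

Step 1: 40-fold → factor 40
Step 2: 0.1 mL brought to 1000 μL → factor 1/0.1 = 10
Step 3: 200 μL + 800 μL = 1000 μL total → factor 1000/200 = 5
Step 4: 50 μL + 0.2 mL = 250 μL total → factor 250/50 = 5
Dilution factor to solution 1 = 40; to solution 4 = 10000
[solution 1]/[solution 4] = (factor to solution 4)/(factor to solution 1) = 10000/40 = 250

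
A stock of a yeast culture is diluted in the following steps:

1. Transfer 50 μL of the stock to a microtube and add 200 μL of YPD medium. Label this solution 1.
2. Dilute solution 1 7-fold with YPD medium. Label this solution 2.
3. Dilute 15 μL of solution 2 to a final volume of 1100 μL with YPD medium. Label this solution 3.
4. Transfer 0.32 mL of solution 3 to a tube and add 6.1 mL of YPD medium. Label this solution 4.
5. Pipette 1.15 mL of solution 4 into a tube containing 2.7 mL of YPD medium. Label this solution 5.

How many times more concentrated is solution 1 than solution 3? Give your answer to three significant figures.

513

Step 1: 50 μL + 200 μL = 250 μL total → factor 250/50 = 5
Step 2: 7-fold → factor 7
Step 3: 15 μL brought to 1100 μL → factor 1100/15 = 73.333
Dilution factor to solution 1 = 5; to solution 3 = 2566.7
[solution 1]/[solution 3] = (factor to solution 3)/(factor to solution 1) = 2566.7/5 = 513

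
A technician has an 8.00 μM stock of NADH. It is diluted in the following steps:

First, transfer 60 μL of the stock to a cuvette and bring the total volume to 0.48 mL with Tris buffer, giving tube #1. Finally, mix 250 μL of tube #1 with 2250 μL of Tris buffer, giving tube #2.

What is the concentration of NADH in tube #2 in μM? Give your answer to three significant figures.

0.100 μM

Step 1: 60 μL brought to 0.48 mL → factor 480/60 = 8
Step 2: 250 μL + 2250 μL = 2500 μL total → factor 2500/250 = 10
Overall dilution factor = 8 × 10 = 80
Final = 8.00 μM / 80 = 0.100 μM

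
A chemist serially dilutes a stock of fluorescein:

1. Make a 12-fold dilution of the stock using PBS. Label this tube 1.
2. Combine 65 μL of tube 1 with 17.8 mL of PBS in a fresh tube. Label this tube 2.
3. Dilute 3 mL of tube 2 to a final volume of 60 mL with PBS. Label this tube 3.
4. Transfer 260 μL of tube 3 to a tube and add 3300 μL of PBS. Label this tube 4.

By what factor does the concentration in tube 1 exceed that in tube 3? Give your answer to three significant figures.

Step 1: 12-fold → factor 12
Step 2: 65 μL + 17.8 mL = 17865 μL total → factor 17865/65 = 274.85
Step 3: 3 mL brought to 60 mL → factor 60/3 = 20
Dilution factor to tube 1 = 12; to tube 3 = 65963
[tube 1]/[tube 3] = (factor to tube 3)/(factor to tube 1) = 65963/12 = 5.50 × 10^3

5.50 × 10^3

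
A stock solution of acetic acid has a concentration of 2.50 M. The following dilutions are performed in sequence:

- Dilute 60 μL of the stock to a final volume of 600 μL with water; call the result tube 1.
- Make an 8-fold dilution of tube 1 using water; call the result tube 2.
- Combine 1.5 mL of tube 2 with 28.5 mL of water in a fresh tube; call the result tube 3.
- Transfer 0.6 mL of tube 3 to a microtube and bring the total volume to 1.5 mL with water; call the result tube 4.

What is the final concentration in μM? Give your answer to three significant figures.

Step 1: 60 μL brought to 600 μL → factor 600/60 = 10
Step 2: 8-fold → factor 8
Step 3: 1.5 mL + 28.5 mL = 30 mL total → factor 30/1.5 = 20
Step 4: 0.6 mL brought to 1.5 mL → factor 1.5/0.6 = 2.5
Overall dilution factor = 10 × 8 × 20 × 2.5 = 4000
Final = 2.50 M / 4000 = 0.0006250 M = 625 μM

625 μM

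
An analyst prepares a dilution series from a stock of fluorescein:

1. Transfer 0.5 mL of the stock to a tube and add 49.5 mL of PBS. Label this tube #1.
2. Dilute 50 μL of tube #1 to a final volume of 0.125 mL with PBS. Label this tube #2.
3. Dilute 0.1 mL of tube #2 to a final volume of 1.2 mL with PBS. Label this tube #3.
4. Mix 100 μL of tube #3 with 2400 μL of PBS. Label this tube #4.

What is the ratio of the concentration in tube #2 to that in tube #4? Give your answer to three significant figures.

300

Step 1: 0.5 mL + 49.5 mL = 50 mL total → factor 50/0.5 = 100
Step 2: 50 μL brought to 0.125 mL → factor 125/50 = 2.5
Step 3: 0.1 mL brought to 1.2 mL → factor 1.2/0.1 = 12
Step 4: 100 μL + 2400 μL = 2500 μL total → factor 2500/100 = 25
Dilution factor to tube #2 = 250; to tube #4 = 75000
[tube #2]/[tube #4] = (factor to tube #4)/(factor to tube #2) = 75000/250 = 300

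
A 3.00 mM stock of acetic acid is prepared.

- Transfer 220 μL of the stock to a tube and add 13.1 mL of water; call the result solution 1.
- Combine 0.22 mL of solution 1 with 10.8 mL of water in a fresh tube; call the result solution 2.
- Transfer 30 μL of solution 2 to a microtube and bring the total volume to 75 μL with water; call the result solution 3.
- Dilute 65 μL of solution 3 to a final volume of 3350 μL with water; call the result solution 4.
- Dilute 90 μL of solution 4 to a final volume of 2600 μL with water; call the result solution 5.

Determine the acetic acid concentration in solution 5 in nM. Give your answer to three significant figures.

0.266 nM

Step 1: 220 μL + 13.1 mL = 13320 μL total → factor 13320/220 = 60.545
Step 2: 0.22 mL + 10.8 mL = 11.02 mL total → factor 11.02/0.22 = 50.091
Step 3: 30 μL brought to 75 μL → factor 75/30 = 2.5
Step 4: 65 μL brought to 3350 μL → factor 3350/65 = 51.538
Step 5: 90 μL brought to 2600 μL → factor 2600/90 = 28.889
Overall dilution factor = 60.545 × 50.091 × 2.5 × 51.538 × 28.889 = 1.1289 × 10^7
Final = 3.00 mM / 1.1289 × 10^7 = 2.658 × 10^-7 mM = 0.266 nM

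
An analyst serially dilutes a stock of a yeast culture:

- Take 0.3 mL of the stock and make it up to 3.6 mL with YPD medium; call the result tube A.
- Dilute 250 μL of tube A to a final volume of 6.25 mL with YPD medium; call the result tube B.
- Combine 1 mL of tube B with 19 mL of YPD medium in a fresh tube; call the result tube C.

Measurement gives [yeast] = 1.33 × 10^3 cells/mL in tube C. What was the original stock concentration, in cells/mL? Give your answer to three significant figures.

Step 1: 0.3 mL brought to 3.6 mL → factor 3.6/0.3 = 12
Step 2: 250 μL brought to 6.25 mL → factor 6250/250 = 25
Step 3: 1 mL + 19 mL = 20 mL total → factor 20/1 = 20
Overall dilution factor = 12 × 25 × 20 = 6000
Stock = 1.33 × 10^3 cells/mL × 6000 = 7.98 × 10^6 cells/mL

7.98 × 10^6 cells/mL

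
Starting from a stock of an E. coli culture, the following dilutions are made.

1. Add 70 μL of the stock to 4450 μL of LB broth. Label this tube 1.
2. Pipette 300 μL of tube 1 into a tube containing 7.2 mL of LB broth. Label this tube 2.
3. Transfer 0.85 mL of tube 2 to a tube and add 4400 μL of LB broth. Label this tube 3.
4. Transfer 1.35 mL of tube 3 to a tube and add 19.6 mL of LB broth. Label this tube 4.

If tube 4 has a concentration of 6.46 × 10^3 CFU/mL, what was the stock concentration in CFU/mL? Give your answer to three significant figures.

Step 1: 70 μL + 4450 μL = 4520 μL total → factor 4520/70 = 64.571
Step 2: 300 μL + 7.2 mL = 7500 μL total → factor 7500/300 = 25
Step 3: 0.85 mL + 4400 μL = 5.25 mL total → factor 5.25/0.85 = 6.1765
Step 4: 1.35 mL + 19.6 mL = 20.95 mL total → factor 20.95/1.35 = 15.519
Overall dilution factor = 64.571 × 25 × 6.1765 × 15.519 = 1.5473 × 10^5
Stock = 6.46 × 10^3 CFU/mL × 1.5473 × 10^5 = 1.00 × 10^9 CFU/mL

1.00 × 10^9 CFU/mL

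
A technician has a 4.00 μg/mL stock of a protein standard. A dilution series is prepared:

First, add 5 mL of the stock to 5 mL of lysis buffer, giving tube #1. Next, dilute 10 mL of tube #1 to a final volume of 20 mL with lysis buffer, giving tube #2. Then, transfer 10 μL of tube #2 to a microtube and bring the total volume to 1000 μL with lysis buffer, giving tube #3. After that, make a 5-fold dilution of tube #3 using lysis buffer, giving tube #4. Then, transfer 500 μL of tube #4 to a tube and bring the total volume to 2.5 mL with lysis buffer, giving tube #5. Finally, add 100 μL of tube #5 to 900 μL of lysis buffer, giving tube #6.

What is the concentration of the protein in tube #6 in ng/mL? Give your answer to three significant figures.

Step 1: 5 mL + 5 mL = 10 mL total → factor 10/5 = 2
Step 2: 10 mL brought to 20 mL → factor 20/10 = 2
Step 3: 10 μL brought to 1000 μL → factor 1000/10 = 100
Step 4: 5-fold → factor 5
Step 5: 500 μL brought to 2.5 mL → factor 2500/500 = 5
Step 6: 100 μL + 900 μL = 1000 μL total → factor 1000/100 = 10
Overall dilution factor = 2 × 2 × 100 × 5 × 5 × 10 = 1 × 10^5
Final = 4.00 μg/mL / 1 × 10^5 = 4.000 × 10^-5 μg/mL = 0.0400 ng/mL

0.0400 ng/mL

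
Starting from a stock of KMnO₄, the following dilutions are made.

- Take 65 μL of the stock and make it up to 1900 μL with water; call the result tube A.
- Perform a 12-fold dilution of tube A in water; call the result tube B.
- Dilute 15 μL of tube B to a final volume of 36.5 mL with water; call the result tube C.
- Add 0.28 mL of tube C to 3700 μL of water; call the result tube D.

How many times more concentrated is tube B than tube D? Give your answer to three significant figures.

Step 1: 65 μL brought to 1900 μL → factor 1900/65 = 29.231
Step 2: 12-fold → factor 12
Step 3: 15 μL brought to 36.5 mL → factor 36500/15 = 2433.3
Step 4: 0.28 mL + 3700 μL = 3.98 mL total → factor 3.98/0.28 = 14.214
Dilution factor to tube B = 350.77; to tube D = 1.2132 × 10^7
[tube B]/[tube D] = (factor to tube D)/(factor to tube B) = 1.2132 × 10^7/350.77 = 3.46 × 10^4

3.46 × 10^4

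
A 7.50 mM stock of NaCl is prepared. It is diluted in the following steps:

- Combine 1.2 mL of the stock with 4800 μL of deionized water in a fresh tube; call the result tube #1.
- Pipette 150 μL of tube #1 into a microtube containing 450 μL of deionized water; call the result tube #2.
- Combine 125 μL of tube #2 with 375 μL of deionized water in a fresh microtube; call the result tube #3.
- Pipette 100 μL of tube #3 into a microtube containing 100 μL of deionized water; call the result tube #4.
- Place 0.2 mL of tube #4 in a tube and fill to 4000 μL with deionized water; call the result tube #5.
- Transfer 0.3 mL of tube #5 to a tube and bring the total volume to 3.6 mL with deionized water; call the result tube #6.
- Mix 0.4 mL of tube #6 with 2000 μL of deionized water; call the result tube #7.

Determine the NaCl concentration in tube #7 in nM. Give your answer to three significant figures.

32.6 nM

Step 1: 1.2 mL + 4800 μL = 6 mL total → factor 6/1.2 = 5
Step 2: 150 μL + 450 μL = 600 μL total → factor 600/150 = 4
Step 3: 125 μL + 375 μL = 500 μL total → factor 500/125 = 4
Step 4: 100 μL + 100 μL = 200 μL total → factor 200/100 = 2
Step 5: 0.2 mL brought to 4000 μL → factor 4/0.2 = 20
Step 6: 0.3 mL brought to 3.6 mL → factor 3.6/0.3 = 12
Step 7: 0.4 mL + 2000 μL = 2.4 mL total → factor 2.4/0.4 = 6
Overall dilution factor = 5 × 4 × 4 × 2 × 20 × 12 × 6 = 2.304 × 10^5
Final = 7.50 mM / 2.304 × 10^5 = 3.255 × 10^-5 mM = 32.6 nM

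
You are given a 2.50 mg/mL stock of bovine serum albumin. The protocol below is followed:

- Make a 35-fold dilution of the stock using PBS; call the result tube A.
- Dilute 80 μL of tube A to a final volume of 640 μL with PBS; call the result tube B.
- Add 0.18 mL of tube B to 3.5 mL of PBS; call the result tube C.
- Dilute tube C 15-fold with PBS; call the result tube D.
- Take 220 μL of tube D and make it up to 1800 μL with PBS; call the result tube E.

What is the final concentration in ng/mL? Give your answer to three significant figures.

Step 1: 35-fold → factor 35
Step 2: 80 μL brought to 640 μL → factor 640/80 = 8
Step 3: 0.18 mL + 3.5 mL = 3.68 mL total → factor 3.68/0.18 = 20.444
Step 4: 15-fold → factor 15
Step 5: 220 μL brought to 1800 μL → factor 1800/220 = 8.1818
Overall dilution factor = 35 × 8 × 20.444 × 15 × 8.1818 = 7.0255 × 10^5
Final = 2.50 mg/mL / 7.0255 × 10^5 = 3.558 × 10^-6 mg/mL = 3.56 ng/mL

3.56 ng/mL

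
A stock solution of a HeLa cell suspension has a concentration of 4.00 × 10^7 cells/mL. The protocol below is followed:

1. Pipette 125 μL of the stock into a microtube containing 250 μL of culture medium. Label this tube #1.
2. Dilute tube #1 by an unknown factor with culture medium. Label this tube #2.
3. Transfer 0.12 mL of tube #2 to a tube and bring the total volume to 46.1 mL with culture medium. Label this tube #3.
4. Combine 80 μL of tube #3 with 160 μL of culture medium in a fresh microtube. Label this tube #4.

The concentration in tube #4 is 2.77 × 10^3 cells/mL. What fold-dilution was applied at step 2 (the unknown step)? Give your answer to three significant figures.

Step 1: 125 μL + 250 μL = 375 μL total → factor 375/125 = 3
Step 2: unknown factor x
Step 3: 0.12 mL brought to 46.1 mL → factor 46.1/0.12 = 384.17
Step 4: 80 μL + 160 μL = 240 μL total → factor 240/80 = 3
Product of known-step factors = 3457.5
Overall factor = 4.00 × 10^7 cells/mL / (2.77 × 10^3 cells/mL) = 14440
x = 14440 / 3457.5 = 4.18

4.18-fold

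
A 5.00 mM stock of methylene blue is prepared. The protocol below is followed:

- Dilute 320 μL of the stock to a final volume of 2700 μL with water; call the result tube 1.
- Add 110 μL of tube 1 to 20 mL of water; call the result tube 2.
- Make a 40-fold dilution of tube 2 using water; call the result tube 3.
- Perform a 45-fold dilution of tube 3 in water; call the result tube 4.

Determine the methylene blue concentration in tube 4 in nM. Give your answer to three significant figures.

1.80 nM

Step 1: 320 μL brought to 2700 μL → factor 2700/320 = 8.4375
Step 2: 110 μL + 20 mL = 20110 μL total → factor 20110/110 = 182.82
Step 3: 40-fold → factor 40
Step 4: 45-fold → factor 45
Overall dilution factor = 8.4375 × 182.82 × 40 × 45 = 2.7766 × 10^6
Final = 5.00 mM / 2.7766 × 10^6 = 1.801 × 10^-6 mM = 1.80 nM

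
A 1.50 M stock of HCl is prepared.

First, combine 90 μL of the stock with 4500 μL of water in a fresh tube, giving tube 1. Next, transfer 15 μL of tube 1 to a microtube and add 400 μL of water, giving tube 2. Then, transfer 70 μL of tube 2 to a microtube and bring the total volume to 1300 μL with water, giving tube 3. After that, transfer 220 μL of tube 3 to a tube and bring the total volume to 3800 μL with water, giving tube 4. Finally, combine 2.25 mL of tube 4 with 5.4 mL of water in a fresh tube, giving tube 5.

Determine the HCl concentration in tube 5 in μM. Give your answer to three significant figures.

0.975 μM

Step 1: 90 μL + 4500 μL = 4590 μL total → factor 4590/90 = 51
Step 2: 15 μL + 400 μL = 415 μL total → factor 415/15 = 27.667
Step 3: 70 μL brought to 1300 μL → factor 1300/70 = 18.571
Step 4: 220 μL brought to 3800 μL → factor 3800/220 = 17.273
Step 5: 2.25 mL + 5.4 mL = 7.65 mL total → factor 7.65/2.25 = 3.4
Overall dilution factor = 51 × 27.667 × 18.571 × 17.273 × 3.4 = 1.5389 × 10^6
Final = 1.50 M / 1.5389 × 10^6 = 9.747 × 10^-7 M = 0.975 μM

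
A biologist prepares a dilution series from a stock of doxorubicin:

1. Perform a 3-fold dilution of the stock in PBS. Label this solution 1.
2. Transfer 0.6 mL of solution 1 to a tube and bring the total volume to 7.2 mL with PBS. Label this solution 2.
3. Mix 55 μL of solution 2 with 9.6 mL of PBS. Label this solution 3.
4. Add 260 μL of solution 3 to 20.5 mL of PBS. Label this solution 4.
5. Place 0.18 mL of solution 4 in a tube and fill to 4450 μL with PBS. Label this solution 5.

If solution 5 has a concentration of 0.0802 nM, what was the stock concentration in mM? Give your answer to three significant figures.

1.00 mM

Step 1: 3-fold → factor 3
Step 2: 0.6 mL brought to 7.2 mL → factor 7.2/0.6 = 12
Step 3: 55 μL + 9.6 mL = 9655 μL total → factor 9655/55 = 175.55
Step 4: 260 μL + 20.5 mL = 20760 μL total → factor 20760/260 = 79.846
Step 5: 0.18 mL brought to 4450 μL → factor 4.45/0.18 = 24.722
Overall dilution factor = 3 × 12 × 175.55 × 79.846 × 24.722 = 1.2475 × 10^7
Stock = 0.0802 nM × 1.2475 × 10^7 = 1.000 × 10^6 nM = 1.00 mM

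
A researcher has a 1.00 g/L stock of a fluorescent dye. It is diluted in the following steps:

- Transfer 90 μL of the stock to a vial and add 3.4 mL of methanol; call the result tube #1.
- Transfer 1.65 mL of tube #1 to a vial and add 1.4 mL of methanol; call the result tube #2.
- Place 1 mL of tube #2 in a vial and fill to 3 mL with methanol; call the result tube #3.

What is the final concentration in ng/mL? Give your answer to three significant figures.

Step 1: 90 μL + 3.4 mL = 3490 μL total → factor 3490/90 = 38.778
Step 2: 1.65 mL + 1.4 mL = 3.05 mL total → factor 3.05/1.65 = 1.8485
Step 3: 1 mL brought to 3 mL → factor 3/1 = 3
Overall dilution factor = 38.778 × 1.8485 × 3 = 215.04
Final = 1.00 g/L / 215.04 = 0.004650 g/L = 4.65 × 10^3 ng/mL

4.65 × 10^3 ng/mL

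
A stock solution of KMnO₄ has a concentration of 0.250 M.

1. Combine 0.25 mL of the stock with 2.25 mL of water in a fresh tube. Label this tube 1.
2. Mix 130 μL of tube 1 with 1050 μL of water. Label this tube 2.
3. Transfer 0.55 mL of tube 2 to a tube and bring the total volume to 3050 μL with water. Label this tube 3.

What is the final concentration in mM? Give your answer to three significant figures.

Step 1: 0.25 mL + 2.25 mL = 2.5 mL total → factor 2.5/0.25 = 10
Step 2: 130 μL + 1050 μL = 1180 μL total → factor 1180/130 = 9.0769
Step 3: 0.55 mL brought to 3050 μL → factor 3.05/0.55 = 5.5455
Overall dilution factor = 10 × 9.0769 × 5.5455 = 503.36
Final = 0.250 M / 503.36 = 0.0004967 M = 0.497 mM

0.497 mM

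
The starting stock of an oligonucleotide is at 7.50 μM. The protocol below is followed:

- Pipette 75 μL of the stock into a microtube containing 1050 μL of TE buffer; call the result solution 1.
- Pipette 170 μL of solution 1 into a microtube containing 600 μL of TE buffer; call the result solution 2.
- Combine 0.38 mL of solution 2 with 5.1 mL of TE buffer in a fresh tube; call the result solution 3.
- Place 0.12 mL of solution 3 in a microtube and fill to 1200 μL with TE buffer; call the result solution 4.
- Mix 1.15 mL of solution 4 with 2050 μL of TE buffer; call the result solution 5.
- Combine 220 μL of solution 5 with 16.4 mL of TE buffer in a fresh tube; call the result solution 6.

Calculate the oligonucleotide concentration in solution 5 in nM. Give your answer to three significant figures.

Step 1: 75 μL + 1050 μL = 1125 μL total → factor 1125/75 = 15
Step 2: 170 μL + 600 μL = 770 μL total → factor 770/170 = 4.5294
Step 3: 0.38 mL + 5.1 mL = 5.48 mL total → factor 5.48/0.38 = 14.421
Step 4: 0.12 mL brought to 1200 μL → factor 1.2/0.12 = 10
Step 5: 1.15 mL + 2050 μL = 3.2 mL total → factor 3.2/1.15 = 2.7826
Dilution factor through solution 5 = 15 × 4.5294 × 14.421 × 10 × 2.7826 = 27264
[solution 5] = 7.50 μM / 27264 = 0.0002751 μM = 0.275 nM

0.275 nM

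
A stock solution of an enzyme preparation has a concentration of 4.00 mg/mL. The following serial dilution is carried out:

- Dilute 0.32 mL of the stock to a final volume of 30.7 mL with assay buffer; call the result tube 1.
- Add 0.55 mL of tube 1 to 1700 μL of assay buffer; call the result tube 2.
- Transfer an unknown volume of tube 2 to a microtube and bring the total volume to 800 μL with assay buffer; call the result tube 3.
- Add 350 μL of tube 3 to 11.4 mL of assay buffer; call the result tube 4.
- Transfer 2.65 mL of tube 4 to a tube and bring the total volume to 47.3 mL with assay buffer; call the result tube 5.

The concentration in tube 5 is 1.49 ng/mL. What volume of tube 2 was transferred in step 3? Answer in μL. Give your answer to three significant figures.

70.1 μL

Step 1: 0.32 mL brought to 30.7 mL → factor 30.7/0.32 = 95.938
Step 2: 0.55 mL + 1700 μL = 2.25 mL total → factor 2.25/0.55 = 4.0909
Step 3: v brought to 800 μL → factor = 800 μL/v
Step 4: 350 μL + 11.4 mL = 11750 μL total → factor 11750/350 = 33.571
Step 5: 2.65 mL brought to 47.3 mL → factor 47.3/2.65 = 17.849
Product of known-step factors = 2.3518 × 10^5
Overall factor = 4.00 mg/mL / (1.49 ng/mL) = 2.6846 × 10^6
Step-3 factor = 2.6846 × 10^6 / 2.3518 × 10^5 = 11.415
v = 800 μL / 11.415 = 70.1 μL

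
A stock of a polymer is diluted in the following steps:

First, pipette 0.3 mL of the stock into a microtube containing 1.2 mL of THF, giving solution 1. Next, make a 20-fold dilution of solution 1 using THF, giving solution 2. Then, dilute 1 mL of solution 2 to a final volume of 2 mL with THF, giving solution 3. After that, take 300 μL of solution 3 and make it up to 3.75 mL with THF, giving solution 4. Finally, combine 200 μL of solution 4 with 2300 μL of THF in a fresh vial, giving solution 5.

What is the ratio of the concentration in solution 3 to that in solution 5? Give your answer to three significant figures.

Step 1: 0.3 mL + 1.2 mL = 1.5 mL total → factor 1.5/0.3 = 5
Step 2: 20-fold → factor 20
Step 3: 1 mL brought to 2 mL → factor 2/1 = 2
Step 4: 300 μL brought to 3.75 mL → factor 3750/300 = 12.5
Step 5: 200 μL + 2300 μL = 2500 μL total → factor 2500/200 = 12.5
Dilution factor to solution 3 = 200; to solution 5 = 31250
[solution 3]/[solution 5] = (factor to solution 5)/(factor to solution 3) = 31250/200 = 156

156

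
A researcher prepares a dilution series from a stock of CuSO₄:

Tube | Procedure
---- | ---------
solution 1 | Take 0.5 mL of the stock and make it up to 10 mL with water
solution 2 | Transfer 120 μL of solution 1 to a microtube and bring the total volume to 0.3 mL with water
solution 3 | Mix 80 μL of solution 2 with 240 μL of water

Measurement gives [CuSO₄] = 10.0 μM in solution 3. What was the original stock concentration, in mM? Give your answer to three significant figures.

Step 1: 0.5 mL brought to 10 mL → factor 10/0.5 = 20
Step 2: 120 μL brought to 0.3 mL → factor 300/120 = 2.5
Step 3: 80 μL + 240 μL = 320 μL total → factor 320/80 = 4
Overall dilution factor = 20 × 2.5 × 4 = 200
Stock = 10.0 μM × 200 = 2000 μM = 2.00 mM

2.00 mM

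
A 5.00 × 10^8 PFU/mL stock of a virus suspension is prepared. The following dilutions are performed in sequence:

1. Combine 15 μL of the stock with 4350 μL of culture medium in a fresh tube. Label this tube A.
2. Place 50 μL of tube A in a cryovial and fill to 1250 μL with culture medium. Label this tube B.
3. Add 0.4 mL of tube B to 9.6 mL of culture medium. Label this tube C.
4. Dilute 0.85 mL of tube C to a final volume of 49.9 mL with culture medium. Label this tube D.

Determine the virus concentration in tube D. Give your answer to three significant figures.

46.8 PFU/mL

Step 1: 15 μL + 4350 μL = 4365 μL total → factor 4365/15 = 291
Step 2: 50 μL brought to 1250 μL → factor 1250/50 = 25
Step 3: 0.4 mL + 9.6 mL = 10 mL total → factor 10/0.4 = 25
Step 4: 0.85 mL brought to 49.9 mL → factor 49.9/0.85 = 58.706
Overall dilution factor = 291 × 25 × 25 × 58.706 = 1.0677 × 10^7
Final = 5.00 × 10^8 PFU/mL / 1.0677 × 10^7 = 46.8 PFU/mL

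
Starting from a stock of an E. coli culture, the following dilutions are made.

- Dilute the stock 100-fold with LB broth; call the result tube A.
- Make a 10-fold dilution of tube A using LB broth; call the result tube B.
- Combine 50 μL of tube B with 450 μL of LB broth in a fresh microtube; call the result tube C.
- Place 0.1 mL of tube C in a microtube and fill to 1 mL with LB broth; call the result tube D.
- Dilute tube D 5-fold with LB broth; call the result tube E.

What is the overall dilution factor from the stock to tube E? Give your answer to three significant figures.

Step 1: 100-fold → factor 100
Step 2: 10-fold → factor 10
Step 3: 50 μL + 450 μL = 500 μL total → factor 500/50 = 10
Step 4: 0.1 mL brought to 1 mL → factor 1/0.1 = 10
Step 5: 5-fold → factor 5
Overall dilution factor = 100 × 10 × 10 × 10 × 5 = 5 × 10^5

5.00 × 10^5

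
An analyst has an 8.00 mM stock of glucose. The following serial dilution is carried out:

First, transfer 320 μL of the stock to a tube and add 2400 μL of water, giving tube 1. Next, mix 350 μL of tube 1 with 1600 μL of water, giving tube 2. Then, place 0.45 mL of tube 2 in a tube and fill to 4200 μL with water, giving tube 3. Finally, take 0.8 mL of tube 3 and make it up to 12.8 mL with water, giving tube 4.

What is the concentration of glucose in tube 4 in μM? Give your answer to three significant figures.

1.13 μM

Step 1: 320 μL + 2400 μL = 2720 μL total → factor 2720/320 = 8.5
Step 2: 350 μL + 1600 μL = 1950 μL total → factor 1950/350 = 5.5714
Step 3: 0.45 mL brought to 4200 μL → factor 4.2/0.45 = 9.3333
Step 4: 0.8 mL brought to 12.8 mL → factor 12.8/0.8 = 16
Overall dilution factor = 8.5 × 5.5714 × 9.3333 × 16 = 7072
Final = 8.00 mM / 7072 = 0.001131 mM = 1.13 μM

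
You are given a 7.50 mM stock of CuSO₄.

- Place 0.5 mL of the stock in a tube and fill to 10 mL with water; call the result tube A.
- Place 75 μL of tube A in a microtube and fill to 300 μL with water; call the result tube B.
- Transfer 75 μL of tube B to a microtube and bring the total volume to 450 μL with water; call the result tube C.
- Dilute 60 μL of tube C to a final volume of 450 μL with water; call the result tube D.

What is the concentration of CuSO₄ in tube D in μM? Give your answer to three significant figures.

Step 1: 0.5 mL brought to 10 mL → factor 10/0.5 = 20
Step 2: 75 μL brought to 300 μL → factor 300/75 = 4
Step 3: 75 μL brought to 450 μL → factor 450/75 = 6
Step 4: 60 μL brought to 450 μL → factor 450/60 = 7.5
Overall dilution factor = 20 × 4 × 6 × 7.5 = 3600
Final = 7.50 mM / 3600 = 0.002083 mM = 2.08 μM

2.08 μM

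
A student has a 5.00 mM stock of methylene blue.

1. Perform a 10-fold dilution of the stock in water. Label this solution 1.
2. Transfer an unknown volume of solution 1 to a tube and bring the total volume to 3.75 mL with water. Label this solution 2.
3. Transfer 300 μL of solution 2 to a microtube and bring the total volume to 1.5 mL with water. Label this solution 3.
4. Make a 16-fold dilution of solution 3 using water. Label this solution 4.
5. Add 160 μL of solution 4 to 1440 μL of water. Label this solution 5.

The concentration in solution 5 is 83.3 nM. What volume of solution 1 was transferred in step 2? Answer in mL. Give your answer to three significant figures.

0.500 mL

Step 1: 10-fold → factor 10
Step 2: v brought to 3.75 mL → factor = 3.75 mL/v
Step 3: 300 μL brought to 1.5 mL → factor 1500/300 = 5
Step 4: 16-fold → factor 16
Step 5: 160 μL + 1440 μL = 1600 μL total → factor 1600/160 = 10
Product of known-step factors = 8000
Overall factor = 5.00 mM / (83.3 nM) = 60024
Step-2 factor = 60024 / 8000 = 7.503
v = 3.75 mL / 7.503 = 0.500 mL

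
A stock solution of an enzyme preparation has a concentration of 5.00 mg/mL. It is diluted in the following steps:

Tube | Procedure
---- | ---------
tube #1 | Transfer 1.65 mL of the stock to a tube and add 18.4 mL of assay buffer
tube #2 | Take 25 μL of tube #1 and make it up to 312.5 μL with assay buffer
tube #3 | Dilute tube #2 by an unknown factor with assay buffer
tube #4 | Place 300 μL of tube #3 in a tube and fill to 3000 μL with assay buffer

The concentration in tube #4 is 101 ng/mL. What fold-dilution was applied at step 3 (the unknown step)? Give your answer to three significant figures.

32.6-fold

Step 1: 1.65 mL + 18.4 mL = 20.05 mL total → factor 20.05/1.65 = 12.152
Step 2: 25 μL brought to 312.5 μL → factor 312.5/25 = 12.5
Step 3: unknown factor x
Step 4: 300 μL brought to 3000 μL → factor 3000/300 = 10
Product of known-step factors = 1518.9
Overall factor = 5.00 mg/mL / (101 ng/mL) = 49505
x = 49505 / 1518.9 = 32.6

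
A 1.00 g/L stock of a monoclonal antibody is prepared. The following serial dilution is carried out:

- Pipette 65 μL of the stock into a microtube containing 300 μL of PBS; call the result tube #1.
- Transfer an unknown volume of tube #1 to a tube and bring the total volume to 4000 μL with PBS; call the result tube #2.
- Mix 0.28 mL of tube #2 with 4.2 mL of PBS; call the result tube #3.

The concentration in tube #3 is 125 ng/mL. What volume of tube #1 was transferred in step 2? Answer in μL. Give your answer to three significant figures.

Step 1: 65 μL + 300 μL = 365 μL total → factor 365/65 = 5.6154
Step 2: v brought to 4000 μL → factor = 4000 μL/v
Step 3: 0.28 mL + 4.2 mL = 4.48 mL total → factor 4.48/0.28 = 16
Product of known-step factors = 89.846
Overall factor = 1.00 g/L / (125 ng/mL) = 8000
Step-2 factor = 8000 / 89.846 = 89.041
v = 4000 μL / 89.041 = 44.9 μL

44.9 μL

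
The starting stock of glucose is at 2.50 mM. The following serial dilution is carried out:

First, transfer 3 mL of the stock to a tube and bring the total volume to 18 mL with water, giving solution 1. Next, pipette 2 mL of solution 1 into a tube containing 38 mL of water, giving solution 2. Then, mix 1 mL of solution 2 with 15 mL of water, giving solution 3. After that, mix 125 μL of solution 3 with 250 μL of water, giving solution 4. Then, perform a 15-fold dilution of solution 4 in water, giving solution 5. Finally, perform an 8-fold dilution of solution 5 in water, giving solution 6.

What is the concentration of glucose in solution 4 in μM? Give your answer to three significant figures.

Step 1: 3 mL brought to 18 mL → factor 18/3 = 6
Step 2: 2 mL + 38 mL = 40 mL total → factor 40/2 = 20
Step 3: 1 mL + 15 mL = 16 mL total → factor 16/1 = 16
Step 4: 125 μL + 250 μL = 375 μL total → factor 375/125 = 3
Dilution factor through solution 4 = 6 × 20 × 16 × 3 = 5760
[solution 4] = 2.50 mM / 5760 = 0.0004340 mM = 0.434 μM

0.434 μM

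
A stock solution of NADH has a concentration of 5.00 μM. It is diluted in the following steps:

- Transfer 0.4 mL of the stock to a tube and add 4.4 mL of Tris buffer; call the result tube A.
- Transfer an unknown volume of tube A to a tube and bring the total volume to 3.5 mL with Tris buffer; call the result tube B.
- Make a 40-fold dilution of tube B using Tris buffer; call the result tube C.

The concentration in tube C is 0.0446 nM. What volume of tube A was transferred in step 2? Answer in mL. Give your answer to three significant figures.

Step 1: 0.4 mL + 4.4 mL = 4.8 mL total → factor 4.8/0.4 = 12
Step 2: v brought to 3.5 mL → factor = 3.5 mL/v
Step 3: 40-fold → factor 40
Product of known-step factors = 480
Overall factor = 5.00 μM / (0.0446 nM) = 1.1211 × 10^5
Step-2 factor = 1.1211 × 10^5 / 480 = 233.56
v = 3.5 mL / 233.56 = 0.0150 mL

0.0150 mL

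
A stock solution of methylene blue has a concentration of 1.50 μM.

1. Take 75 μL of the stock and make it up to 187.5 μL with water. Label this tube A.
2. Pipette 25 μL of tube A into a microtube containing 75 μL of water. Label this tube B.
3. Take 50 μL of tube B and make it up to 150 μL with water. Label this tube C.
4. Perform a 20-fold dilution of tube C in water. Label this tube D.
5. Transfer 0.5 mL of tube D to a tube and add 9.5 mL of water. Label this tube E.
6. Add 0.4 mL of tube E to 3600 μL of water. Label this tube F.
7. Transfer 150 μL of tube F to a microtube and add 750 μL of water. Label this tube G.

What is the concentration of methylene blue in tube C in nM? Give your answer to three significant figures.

Step 1: 75 μL brought to 187.5 μL → factor 187.5/75 = 2.5
Step 2: 25 μL + 75 μL = 100 μL total → factor 100/25 = 4
Step 3: 50 μL brought to 150 μL → factor 150/50 = 3
Dilution factor through tube C = 2.5 × 4 × 3 = 30
[tube C] = 1.50 μM / 30 = 0.05000 μM = 50.0 nM

50.0 nM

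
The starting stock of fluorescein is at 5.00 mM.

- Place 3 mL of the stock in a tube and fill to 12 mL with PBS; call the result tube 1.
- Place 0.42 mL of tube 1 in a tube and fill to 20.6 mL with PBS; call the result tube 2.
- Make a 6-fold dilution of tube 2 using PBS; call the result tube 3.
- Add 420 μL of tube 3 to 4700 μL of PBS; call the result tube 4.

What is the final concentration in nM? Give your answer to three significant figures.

348 nM

Step 1: 3 mL brought to 12 mL → factor 12/3 = 4
Step 2: 0.42 mL brought to 20.6 mL → factor 20.6/0.42 = 49.048
Step 3: 6-fold → factor 6
Step 4: 420 μL + 4700 μL = 5120 μL total → factor 5120/420 = 12.19
Overall dilution factor = 4 × 49.048 × 6 × 12.19 = 14350
Final = 5.00 mM / 14350 = 0.0003484 mM = 348 nM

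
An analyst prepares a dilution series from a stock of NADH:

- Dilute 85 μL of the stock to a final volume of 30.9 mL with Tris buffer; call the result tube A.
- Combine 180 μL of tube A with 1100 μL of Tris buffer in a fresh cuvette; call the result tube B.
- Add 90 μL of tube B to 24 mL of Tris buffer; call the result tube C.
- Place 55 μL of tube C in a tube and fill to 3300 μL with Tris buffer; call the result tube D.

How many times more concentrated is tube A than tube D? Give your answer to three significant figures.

1.14 × 10^5

Step 1: 85 μL brought to 30.9 mL → factor 30900/85 = 363.53
Step 2: 180 μL + 1100 μL = 1280 μL total → factor 1280/180 = 7.1111
Step 3: 90 μL + 24 mL = 24090 μL total → factor 24090/90 = 267.67
Step 4: 55 μL brought to 3300 μL → factor 3300/55 = 60
Dilution factor to tube A = 363.53; to tube D = 4.1517 × 10^7
[tube A]/[tube D] = (factor to tube D)/(factor to tube A) = 4.1517 × 10^7/363.53 = 1.14 × 10^5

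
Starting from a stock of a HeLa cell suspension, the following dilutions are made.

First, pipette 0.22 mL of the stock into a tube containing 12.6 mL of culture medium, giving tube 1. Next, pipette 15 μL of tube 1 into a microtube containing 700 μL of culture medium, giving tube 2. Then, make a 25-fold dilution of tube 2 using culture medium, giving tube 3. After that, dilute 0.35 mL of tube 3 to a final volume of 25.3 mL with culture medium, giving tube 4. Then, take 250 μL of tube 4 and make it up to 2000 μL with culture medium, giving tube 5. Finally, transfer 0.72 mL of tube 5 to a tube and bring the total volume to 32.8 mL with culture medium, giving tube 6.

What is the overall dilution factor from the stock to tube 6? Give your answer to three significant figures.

Step 1: 0.22 mL + 12.6 mL = 12.82 mL total → factor 12.82/0.22 = 58.273
Step 2: 15 μL + 700 μL = 715 μL total → factor 715/15 = 47.667
Step 3: 25-fold → factor 25
Step 4: 0.35 mL brought to 25.3 mL → factor 25.3/0.35 = 72.286
Step 5: 250 μL brought to 2000 μL → factor 2000/250 = 8
Step 6: 0.72 mL brought to 32.8 mL → factor 32.8/0.72 = 45.556
Overall dilution factor = 58.273 × 47.667 × 25 × 72.286 × 8 × 45.556 = 1.8294 × 10^9

1.83 × 10^9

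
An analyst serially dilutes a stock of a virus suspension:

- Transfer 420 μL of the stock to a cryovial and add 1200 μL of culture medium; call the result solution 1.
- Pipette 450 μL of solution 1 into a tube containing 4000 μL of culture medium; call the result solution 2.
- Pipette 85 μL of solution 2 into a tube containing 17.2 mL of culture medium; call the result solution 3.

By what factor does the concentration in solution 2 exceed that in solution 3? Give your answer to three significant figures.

Step 1: 420 μL + 1200 μL = 1620 μL total → factor 1620/420 = 3.8571
Step 2: 450 μL + 4000 μL = 4450 μL total → factor 4450/450 = 9.8889
Step 3: 85 μL + 17.2 mL = 17285 μL total → factor 17285/85 = 203.35
Dilution factor to solution 2 = 38.143; to solution 3 = 7756.5
[solution 2]/[solution 3] = (factor to solution 3)/(factor to solution 2) = 7756.5/38.143 = 203

203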